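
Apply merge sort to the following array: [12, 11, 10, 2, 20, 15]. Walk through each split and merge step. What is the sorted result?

Merge sort trace:

Split: [12, 11, 10, 2, 20, 15] -> [12, 11, 10] and [2, 20, 15]
  Split: [12, 11, 10] -> [12] and [11, 10]
    Split: [11, 10] -> [11] and [10]
    Merge: [11] + [10] -> [10, 11]
  Merge: [12] + [10, 11] -> [10, 11, 12]
  Split: [2, 20, 15] -> [2] and [20, 15]
    Split: [20, 15] -> [20] and [15]
    Merge: [20] + [15] -> [15, 20]
  Merge: [2] + [15, 20] -> [2, 15, 20]
Merge: [10, 11, 12] + [2, 15, 20] -> [2, 10, 11, 12, 15, 20]

Final sorted array: [2, 10, 11, 12, 15, 20]

The merge sort proceeds by recursively splitting the array and merging sorted halves.
After all merges, the sorted array is [2, 10, 11, 12, 15, 20].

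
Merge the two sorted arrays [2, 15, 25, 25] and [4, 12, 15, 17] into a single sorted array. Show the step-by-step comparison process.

Merging process:

Compare 2 vs 4: take 2 from left. Merged: [2]
Compare 15 vs 4: take 4 from right. Merged: [2, 4]
Compare 15 vs 12: take 12 from right. Merged: [2, 4, 12]
Compare 15 vs 15: take 15 from left. Merged: [2, 4, 12, 15]
Compare 25 vs 15: take 15 from right. Merged: [2, 4, 12, 15, 15]
Compare 25 vs 17: take 17 from right. Merged: [2, 4, 12, 15, 15, 17]
Append remaining from left: [25, 25]. Merged: [2, 4, 12, 15, 15, 17, 25, 25]

Final merged array: [2, 4, 12, 15, 15, 17, 25, 25]
Total comparisons: 6

The merged array is [2, 4, 12, 15, 15, 17, 25, 25], requiring 6 comparisons. The merge step runs in O(n) time where n is the total number of elements.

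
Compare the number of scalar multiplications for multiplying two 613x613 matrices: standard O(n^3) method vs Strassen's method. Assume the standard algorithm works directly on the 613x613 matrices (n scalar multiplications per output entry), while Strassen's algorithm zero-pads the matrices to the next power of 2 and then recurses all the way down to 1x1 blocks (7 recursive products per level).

Matrix multiplication for 613x613 matrices:

Strassen's algorithm requires power-of-2 dimensions. Pad 613x613 to 1024x1024 (next power of 2).

Standard algorithm: 613^3 = 230346397 multiplications
Strassen's algorithm: 7^(log2(1024)) = 7^10 = 282475249 multiplications
Difference: 230346397 - 282475249 = -52128852 (Strassen uses MORE here due to padding overhead — for small or just-over-power-of-2 n, padding can outweigh the per-level savings)

Standard: 230346397 multiplications (613^3). Strassen: 282475249 multiplications (7^10, after padding to 1024x1024). Strassen reduces 8 recursive multiplications to 7 at each level.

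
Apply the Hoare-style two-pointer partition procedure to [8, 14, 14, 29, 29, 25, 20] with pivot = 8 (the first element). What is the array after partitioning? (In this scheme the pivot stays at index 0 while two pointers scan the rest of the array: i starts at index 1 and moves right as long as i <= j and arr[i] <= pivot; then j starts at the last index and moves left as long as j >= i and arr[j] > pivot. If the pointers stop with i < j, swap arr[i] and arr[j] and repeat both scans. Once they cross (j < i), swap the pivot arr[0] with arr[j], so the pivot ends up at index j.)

Hoare-style two-pointer partition with pivot = 8:

Initial array: [8, 14, 14, 29, 29, 25, 20]

Pointers start at i = 1, j = 6.
i ends at 1, j ends at 0: the pointers have crossed (j < i), so scanning stops.

j = 0, so swapping arr[0] with arr[j] leaves the pivot at position 0: [8, 14, 14, 29, 29, 25, 20]
Pivot position: 0

After partitioning with pivot 8, the array becomes [8, 14, 14, 29, 29, 25, 20]. The pivot is placed at index 0. All elements to the left of the pivot are <= 8, and all elements to the right are > 8.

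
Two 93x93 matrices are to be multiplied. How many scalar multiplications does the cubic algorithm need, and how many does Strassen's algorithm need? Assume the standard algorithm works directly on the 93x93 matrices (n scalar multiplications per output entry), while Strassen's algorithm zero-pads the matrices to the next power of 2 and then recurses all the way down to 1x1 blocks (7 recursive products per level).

Matrix multiplication for 93x93 matrices:

Strassen's algorithm requires power-of-2 dimensions. Pad 93x93 to 128x128 (next power of 2).

Standard algorithm: 93^3 = 804357 multiplications
Strassen's algorithm: 7^(log2(128)) = 7^7 = 823543 multiplications
Difference: 804357 - 823543 = -19186 (Strassen uses MORE here due to padding overhead — for small or just-over-power-of-2 n, padding can outweigh the per-level savings)

Standard: 804357 multiplications (93^3). Strassen: 823543 multiplications (7^7, after padding to 128x128). Strassen reduces 8 recursive multiplications to 7 at each level.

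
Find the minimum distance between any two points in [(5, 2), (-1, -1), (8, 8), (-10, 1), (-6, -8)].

Computing all pairwise distances among 5 points:

d((5, 2), (-1, -1)) = 6.7082 <-- minimum
d((5, 2), (8, 8)) = 6.7082 <-- minimum
d((5, 2), (-10, 1)) = 15.0333
d((5, 2), (-6, -8)) = 14.8661
d((-1, -1), (8, 8)) = 12.7279
d((-1, -1), (-10, 1)) = 9.2195
d((-1, -1), (-6, -8)) = 8.6023
d((8, 8), (-10, 1)) = 19.3132
d((8, 8), (-6, -8)) = 21.2603
d((-10, 1), (-6, -8)) = 9.8489

Minimum distance: 6.7082 (tie among 2 pairs: (5, 2) and (-1, -1); (5, 2) and (8, 8))

The minimum Euclidean distance is 6.7082. There is a tie: 2 pairs achieve this minimum — (5, 2) and (-1, -1); (5, 2) and (8, 8). Any of these is a valid closest pair. For 5 points, brute-force pairwise comparison is shown above. For large n, the divide-and-conquer algorithm (sort by x, recurse on halves, check the dividing strip) achieves O(n log n).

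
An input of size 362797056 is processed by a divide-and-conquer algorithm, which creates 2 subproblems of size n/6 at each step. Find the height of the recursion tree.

For divide and conquer with division factor 6:

Problem sizes at each level:
Level 0: 362797056
Level 1: 60466176
Level 2: 10077696
Level 3: 1679616
Level 4: 279936
Level 5: 46656
Level 6: 7776
Level 7: 1296
Level 8: 216
Level 9: 36
Level 10: 6
Level 11: 1

The root is level 0 and the size-1 base case is level 11 (the tree spans levels 0 through 11, i.e. 12 levels counting the root), so the depth is the number of divisions: log_6(362797056) = 11

The recursion tree depth is log_6(362797056) = 11. At each level, the problem size is divided by 6, so it takes 11 divisions to reduce to a base case of size 1. The algorithm makes 2 recursive calls at each level.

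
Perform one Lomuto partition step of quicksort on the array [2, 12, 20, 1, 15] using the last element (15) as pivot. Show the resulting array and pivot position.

Lomuto partition with pivot = 15:

Initial array: [2, 12, 20, 1, 15]

arr[0]=2 <= 15: swap with position 0, array becomes [2, 12, 20, 1, 15]
arr[1]=12 <= 15: swap with position 1, array becomes [2, 12, 20, 1, 15]
arr[2]=20 > 15: no swap
arr[3]=1 <= 15: swap with position 2, array becomes [2, 12, 1, 20, 15]

Place pivot at position 3: [2, 12, 1, 15, 20]
Pivot position: 3

After partitioning with pivot 15, the array becomes [2, 12, 1, 15, 20]. The pivot is placed at index 3. All elements to the left of the pivot are <= 15, and all elements to the right are > 15.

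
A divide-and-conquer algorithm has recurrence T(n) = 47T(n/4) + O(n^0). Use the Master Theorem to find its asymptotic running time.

Master Theorem for T(n) = 47T(n/4) + O(n^0):

a = 47, b = 4, c = 0
log_b(a) = log_4(47) = 2.7773

Case 1: c = 0 < log_4(47) = 2.7773
T(n) = O(n^(log_4 47))

For T(n) = 47T(n/4) + O(n^0): log_4(47) = 2.7773. This is Case 1 of the Master Theorem (c < log_b(a), work dominated by leaves), giving O(n^(log_4 47)).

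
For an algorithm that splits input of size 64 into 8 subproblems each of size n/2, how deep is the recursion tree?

For divide and conquer with division factor 2:

Problem sizes at each level:
Level 0: 64
Level 1: 32
Level 2: 16
Level 3: 8
Level 4: 4
Level 5: 2
Level 6: 1

The root is level 0 and the size-1 base case is level 6 (the tree spans levels 0 through 6, i.e. 7 levels counting the root), so the depth is the number of divisions: log_2(64) = 6

The recursion tree depth is log_2(64) = 6. At each level, the problem size is divided by 2, so it takes 6 divisions to reduce to a base case of size 1. The algorithm makes 8 recursive calls at each level.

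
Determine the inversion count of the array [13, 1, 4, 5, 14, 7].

Finding inversions in [13, 1, 4, 5, 14, 7]:

(0, 1): arr[0]=13 > arr[1]=1
(0, 2): arr[0]=13 > arr[2]=4
(0, 3): arr[0]=13 > arr[3]=5
(0, 5): arr[0]=13 > arr[5]=7
(4, 5): arr[4]=14 > arr[5]=7

Total inversions: 5

The array has 5 inversion(s): (0,1), (0,2), (0,3), (0,5), (4,5). Each pair (i,j) satisfies i < j and arr[i] > arr[j].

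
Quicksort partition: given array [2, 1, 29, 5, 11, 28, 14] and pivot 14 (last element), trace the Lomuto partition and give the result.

Lomuto partition with pivot = 14:

Initial array: [2, 1, 29, 5, 11, 28, 14]

arr[0]=2 <= 14: swap with position 0, array becomes [2, 1, 29, 5, 11, 28, 14]
arr[1]=1 <= 14: swap with position 1, array becomes [2, 1, 29, 5, 11, 28, 14]
arr[2]=29 > 14: no swap
arr[3]=5 <= 14: swap with position 2, array becomes [2, 1, 5, 29, 11, 28, 14]
arr[4]=11 <= 14: swap with position 3, array becomes [2, 1, 5, 11, 29, 28, 14]
arr[5]=28 > 14: no swap

Place pivot at position 4: [2, 1, 5, 11, 14, 28, 29]
Pivot position: 4

After partitioning with pivot 14, the array becomes [2, 1, 5, 11, 14, 28, 29]. The pivot is placed at index 4. All elements to the left of the pivot are <= 14, and all elements to the right are > 14.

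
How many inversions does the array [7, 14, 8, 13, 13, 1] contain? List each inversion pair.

Finding inversions in [7, 14, 8, 13, 13, 1]:

(0, 5): arr[0]=7 > arr[5]=1
(1, 2): arr[1]=14 > arr[2]=8
(1, 3): arr[1]=14 > arr[3]=13
(1, 4): arr[1]=14 > arr[4]=13
(1, 5): arr[1]=14 > arr[5]=1
(2, 5): arr[2]=8 > arr[5]=1
(3, 5): arr[3]=13 > arr[5]=1
(4, 5): arr[4]=13 > arr[5]=1

Total inversions: 8

The array has 8 inversion(s): (0,5), (1,2), (1,3), (1,4), (1,5), (2,5), (3,5), (4,5). Each pair (i,j) satisfies i < j and arr[i] > arr[j].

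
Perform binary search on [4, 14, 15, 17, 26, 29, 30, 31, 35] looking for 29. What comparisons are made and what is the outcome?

Binary search for 29 in [4, 14, 15, 17, 26, 29, 30, 31, 35]:

lo=0, hi=8, mid=4, arr[mid]=26 -> 26 < 29, search right half
lo=5, hi=8, mid=6, arr[mid]=30 -> 30 > 29, search left half
lo=5, hi=5, mid=5, arr[mid]=29 -> Found target at index 5!

Binary search finds 29 at index 5 after 3 comparisons. The search repeatedly halves the search space by comparing with the middle element.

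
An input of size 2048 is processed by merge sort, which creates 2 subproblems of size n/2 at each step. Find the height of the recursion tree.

For divide and conquer with division factor 2:

Problem sizes at each level:
Level 0: 2048
Level 1: 1024
Level 2: 512
Level 3: 256
Level 4: 128
Level 5: 64
Level 6: 32
Level 7: 16
Level 8: 8
Level 9: 4
Level 10: 2
Level 11: 1

The root is level 0 and the size-1 base case is level 11 (the tree spans levels 0 through 11, i.e. 12 levels counting the root), so the depth is the number of divisions: log_2(2048) = 11

The recursion tree depth is log_2(2048) = 11. At each level, the problem size is divided by 2, so it takes 11 divisions to reduce to a base case of size 1. The algorithm makes 2 recursive calls at each level.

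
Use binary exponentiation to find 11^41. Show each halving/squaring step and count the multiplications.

Computing 11^41 by squaring (build up from 11^1; each line after the first costs one multiplication):

11^1 = 11
11^2 = (11^1)^2 = 11^2 = 121
11^4 = (11^2)^2 = 121^2 = 14641
11^5 = 11 * 11^4 = 11 * 14641 = 161051
11^10 = (11^5)^2 = 161051^2 = 25937424601
11^20 = (11^10)^2 = 25937424601^2 = 672749994932560009201
11^40 = (11^20)^2 = 672749994932560009201^2 = 452592555681759518058893560348969204658401
11^41 = 11 * 11^40 = 11 * 452592555681759518058893560348969204658401 = 4978518112499354698647829163838661251242411

Result: 4978518112499354698647829163838661251242411
Multiplications needed: 7 (7 lines after 11^1)

11^41 = 4978518112499354698647829163838661251242411. Using exponentiation by squaring, this requires 7 multiplications. The key idea: if the exponent is even, square the half-power; if odd, multiply by the base once.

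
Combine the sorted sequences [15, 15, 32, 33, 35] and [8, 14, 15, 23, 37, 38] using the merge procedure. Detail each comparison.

Merging process:

Compare 15 vs 8: take 8 from right. Merged: [8]
Compare 15 vs 14: take 14 from right. Merged: [8, 14]
Compare 15 vs 15: take 15 from left. Merged: [8, 14, 15]
Compare 15 vs 15: take 15 from left. Merged: [8, 14, 15, 15]
Compare 32 vs 15: take 15 from right. Merged: [8, 14, 15, 15, 15]
Compare 32 vs 23: take 23 from right. Merged: [8, 14, 15, 15, 15, 23]
Compare 32 vs 37: take 32 from left. Merged: [8, 14, 15, 15, 15, 23, 32]
Compare 33 vs 37: take 33 from left. Merged: [8, 14, 15, 15, 15, 23, 32, 33]
Compare 35 vs 37: take 35 from left. Merged: [8, 14, 15, 15, 15, 23, 32, 33, 35]
Append remaining from right: [37, 38]. Merged: [8, 14, 15, 15, 15, 23, 32, 33, 35, 37, 38]

Final merged array: [8, 14, 15, 15, 15, 23, 32, 33, 35, 37, 38]
Total comparisons: 9

The merged array is [8, 14, 15, 15, 15, 23, 32, 33, 35, 37, 38], requiring 9 comparisons. The merge step runs in O(n) time where n is the total number of elements.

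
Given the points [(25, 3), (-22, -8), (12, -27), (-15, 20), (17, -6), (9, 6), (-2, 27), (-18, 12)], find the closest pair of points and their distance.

Computing all pairwise distances among 8 points:

d((25, 3), (-22, -8)) = 48.2701
d((25, 3), (12, -27)) = 32.6956
d((25, 3), (-15, 20)) = 43.4626
d((25, 3), (17, -6)) = 12.0416
d((25, 3), (9, 6)) = 16.2788
d((25, 3), (-2, 27)) = 36.1248
d((25, 3), (-18, 12)) = 43.9318
d((-22, -8), (12, -27)) = 38.9487
d((-22, -8), (-15, 20)) = 28.8617
d((-22, -8), (17, -6)) = 39.0512
d((-22, -8), (9, 6)) = 34.0147
d((-22, -8), (-2, 27)) = 40.3113
d((-22, -8), (-18, 12)) = 20.3961
d((12, -27), (-15, 20)) = 54.2033
d((12, -27), (17, -6)) = 21.587
d((12, -27), (9, 6)) = 33.1361
d((12, -27), (-2, 27)) = 55.7853
d((12, -27), (-18, 12)) = 49.2037
d((-15, 20), (17, -6)) = 41.2311
d((-15, 20), (9, 6)) = 27.7849
d((-15, 20), (-2, 27)) = 14.7648
d((-15, 20), (-18, 12)) = 8.544 <-- minimum
d((17, -6), (9, 6)) = 14.4222
d((17, -6), (-2, 27)) = 38.0789
d((17, -6), (-18, 12)) = 39.3573
d((9, 6), (-2, 27)) = 23.7065
d((9, 6), (-18, 12)) = 27.6586
d((-2, 27), (-18, 12)) = 21.9317

Closest pair: (-15, 20) and (-18, 12) with distance 8.544

The closest pair is (-15, 20) and (-18, 12) with Euclidean distance 8.544. For 8 points, brute-force pairwise comparison is shown above. For large n, the divide-and-conquer algorithm (sort by x, recurse on halves, check the dividing strip) achieves O(n log n).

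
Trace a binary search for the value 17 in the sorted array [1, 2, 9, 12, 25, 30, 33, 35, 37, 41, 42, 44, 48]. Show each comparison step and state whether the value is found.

Binary search for 17 in [1, 2, 9, 12, 25, 30, 33, 35, 37, 41, 42, 44, 48]:

lo=0, hi=12, mid=6, arr[mid]=33 -> 33 > 17, search left half
lo=0, hi=5, mid=2, arr[mid]=9 -> 9 < 17, search right half
lo=3, hi=5, mid=4, arr[mid]=25 -> 25 > 17, search left half
lo=3, hi=3, mid=3, arr[mid]=12 -> 12 < 17, search right half
lo=4 > hi=3, target 17 not found

Binary search determines that 17 is not in the array after 4 comparisons. The search space was exhausted without finding the target.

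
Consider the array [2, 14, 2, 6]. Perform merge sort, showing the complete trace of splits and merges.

Merge sort trace:

Split: [2, 14, 2, 6] -> [2, 14] and [2, 6]
  Split: [2, 14] -> [2] and [14]
  Merge: [2] + [14] -> [2, 14]
  Split: [2, 6] -> [2] and [6]
  Merge: [2] + [6] -> [2, 6]
Merge: [2, 14] + [2, 6] -> [2, 2, 6, 14]

Final sorted array: [2, 2, 6, 14]

The merge sort proceeds by recursively splitting the array and merging sorted halves.
After all merges, the sorted array is [2, 2, 6, 14].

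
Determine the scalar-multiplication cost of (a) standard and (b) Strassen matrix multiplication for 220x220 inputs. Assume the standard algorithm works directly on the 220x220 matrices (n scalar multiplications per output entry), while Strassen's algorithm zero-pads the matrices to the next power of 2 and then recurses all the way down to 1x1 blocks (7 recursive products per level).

Matrix multiplication for 220x220 matrices:

Strassen's algorithm requires power-of-2 dimensions. Pad 220x220 to 256x256 (next power of 2).

Standard algorithm: 220^3 = 10648000 multiplications
Strassen's algorithm: 7^(log2(256)) = 7^8 = 5764801 multiplications
Savings: 10648000 - 5764801 = 4883199 multiplications

Standard: 10648000 multiplications (220^3). Strassen: 5764801 multiplications (7^8, after padding to 256x256). Strassen reduces 8 recursive multiplications to 7 at each level.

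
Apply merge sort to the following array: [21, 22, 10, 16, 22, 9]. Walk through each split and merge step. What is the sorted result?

Merge sort trace:

Split: [21, 22, 10, 16, 22, 9] -> [21, 22, 10] and [16, 22, 9]
  Split: [21, 22, 10] -> [21] and [22, 10]
    Split: [22, 10] -> [22] and [10]
    Merge: [22] + [10] -> [10, 22]
  Merge: [21] + [10, 22] -> [10, 21, 22]
  Split: [16, 22, 9] -> [16] and [22, 9]
    Split: [22, 9] -> [22] and [9]
    Merge: [22] + [9] -> [9, 22]
  Merge: [16] + [9, 22] -> [9, 16, 22]
Merge: [10, 21, 22] + [9, 16, 22] -> [9, 10, 16, 21, 22, 22]

Final sorted array: [9, 10, 16, 21, 22, 22]

The merge sort proceeds by recursively splitting the array and merging sorted halves.
After all merges, the sorted array is [9, 10, 16, 21, 22, 22].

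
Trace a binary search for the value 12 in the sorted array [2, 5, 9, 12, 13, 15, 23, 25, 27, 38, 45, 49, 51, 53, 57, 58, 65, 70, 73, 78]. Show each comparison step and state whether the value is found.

Binary search for 12 in [2, 5, 9, 12, 13, 15, 23, 25, 27, 38, 45, 49, 51, 53, 57, 58, 65, 70, 73, 78]:

lo=0, hi=19, mid=9, arr[mid]=38 -> 38 > 12, search left half
lo=0, hi=8, mid=4, arr[mid]=13 -> 13 > 12, search left half
lo=0, hi=3, mid=1, arr[mid]=5 -> 5 < 12, search right half
lo=2, hi=3, mid=2, arr[mid]=9 -> 9 < 12, search right half
lo=3, hi=3, mid=3, arr[mid]=12 -> Found target at index 3!

Binary search finds 12 at index 3 after 5 comparisons. The search repeatedly halves the search space by comparing with the middle element.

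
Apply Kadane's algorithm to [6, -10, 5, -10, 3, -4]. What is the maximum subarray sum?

Using Kadane's algorithm on [6, -10, 5, -10, 3, -4]:

Scanning through the array:
Position 1 (value -10): max_ending_here = -4, max_so_far = 6
Position 2 (value 5): max_ending_here = 5, max_so_far = 6
Position 3 (value -10): max_ending_here = -5, max_so_far = 6
Position 4 (value 3): max_ending_here = 3, max_so_far = 6
Position 5 (value -4): max_ending_here = -1, max_so_far = 6

Maximum subarray: [6]
Maximum sum: 6

The maximum subarray is [6] with sum 6. This subarray runs from index 0 to index 0.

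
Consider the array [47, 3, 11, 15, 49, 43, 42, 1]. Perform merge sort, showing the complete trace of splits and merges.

Merge sort trace:

Split: [47, 3, 11, 15, 49, 43, 42, 1] -> [47, 3, 11, 15] and [49, 43, 42, 1]
  Split: [47, 3, 11, 15] -> [47, 3] and [11, 15]
    Split: [47, 3] -> [47] and [3]
    Merge: [47] + [3] -> [3, 47]
    Split: [11, 15] -> [11] and [15]
    Merge: [11] + [15] -> [11, 15]
  Merge: [3, 47] + [11, 15] -> [3, 11, 15, 47]
  Split: [49, 43, 42, 1] -> [49, 43] and [42, 1]
    Split: [49, 43] -> [49] and [43]
    Merge: [49] + [43] -> [43, 49]
    Split: [42, 1] -> [42] and [1]
    Merge: [42] + [1] -> [1, 42]
  Merge: [43, 49] + [1, 42] -> [1, 42, 43, 49]
Merge: [3, 11, 15, 47] + [1, 42, 43, 49] -> [1, 3, 11, 15, 42, 43, 47, 49]

Final sorted array: [1, 3, 11, 15, 42, 43, 47, 49]

The merge sort proceeds by recursively splitting the array and merging sorted halves.
After all merges, the sorted array is [1, 3, 11, 15, 42, 43, 47, 49].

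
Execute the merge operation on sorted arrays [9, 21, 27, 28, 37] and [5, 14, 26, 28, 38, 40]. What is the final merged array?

Merging process:

Compare 9 vs 5: take 5 from right. Merged: [5]
Compare 9 vs 14: take 9 from left. Merged: [5, 9]
Compare 21 vs 14: take 14 from right. Merged: [5, 9, 14]
Compare 21 vs 26: take 21 from left. Merged: [5, 9, 14, 21]
Compare 27 vs 26: take 26 from right. Merged: [5, 9, 14, 21, 26]
Compare 27 vs 28: take 27 from left. Merged: [5, 9, 14, 21, 26, 27]
Compare 28 vs 28: take 28 from left. Merged: [5, 9, 14, 21, 26, 27, 28]
Compare 37 vs 28: take 28 from right. Merged: [5, 9, 14, 21, 26, 27, 28, 28]
Compare 37 vs 38: take 37 from left. Merged: [5, 9, 14, 21, 26, 27, 28, 28, 37]
Append remaining from right: [38, 40]. Merged: [5, 9, 14, 21, 26, 27, 28, 28, 37, 38, 40]

Final merged array: [5, 9, 14, 21, 26, 27, 28, 28, 37, 38, 40]
Total comparisons: 9

The merged array is [5, 9, 14, 21, 26, 27, 28, 28, 37, 38, 40], requiring 9 comparisons. The merge step runs in O(n) time where n is the total number of elements.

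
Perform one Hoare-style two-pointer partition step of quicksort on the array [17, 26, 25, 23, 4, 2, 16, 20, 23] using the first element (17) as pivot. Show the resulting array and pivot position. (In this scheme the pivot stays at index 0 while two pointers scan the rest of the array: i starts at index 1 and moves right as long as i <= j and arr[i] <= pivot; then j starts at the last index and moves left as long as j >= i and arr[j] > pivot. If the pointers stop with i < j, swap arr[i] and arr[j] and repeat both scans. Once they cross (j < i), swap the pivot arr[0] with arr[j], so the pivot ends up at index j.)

Hoare-style two-pointer partition with pivot = 17:

Initial array: [17, 26, 25, 23, 4, 2, 16, 20, 23]

Pointers start at i = 1, j = 8.
i stops at index 1 (arr[1]=26 > 17), j stops at index 6 (arr[6]=16 <= 17): swap arr[1] and arr[6], array becomes [17, 16, 25, 23, 4, 2, 26, 20, 23]
i stops at index 2 (arr[2]=25 > 17), j stops at index 5 (arr[5]=2 <= 17): swap arr[2] and arr[5], array becomes [17, 16, 2, 23, 4, 25, 26, 20, 23]
i stops at index 3 (arr[3]=23 > 17), j stops at index 4 (arr[4]=4 <= 17): swap arr[3] and arr[4], array becomes [17, 16, 2, 4, 23, 25, 26, 20, 23]
i ends at 4, j ends at 3: the pointers have crossed (j < i), so scanning stops.

Swap pivot arr[0] with arr[3] to place pivot at position 3: [4, 16, 2, 17, 23, 25, 26, 20, 23]
Pivot position: 3

After partitioning with pivot 17, the array becomes [4, 16, 2, 17, 23, 25, 26, 20, 23]. The pivot is placed at index 3. All elements to the left of the pivot are <= 17, and all elements to the right are > 17.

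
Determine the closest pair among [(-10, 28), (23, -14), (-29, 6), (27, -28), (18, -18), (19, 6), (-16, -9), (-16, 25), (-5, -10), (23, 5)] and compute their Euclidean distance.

Computing all pairwise distances among 10 points:

d((-10, 28), (23, -14)) = 53.4135
d((-10, 28), (-29, 6)) = 29.0689
d((-10, 28), (27, -28)) = 67.1193
d((-10, 28), (18, -18)) = 53.8516
d((-10, 28), (19, 6)) = 36.4005
d((-10, 28), (-16, -9)) = 37.4833
d((-10, 28), (-16, 25)) = 6.7082
d((-10, 28), (-5, -10)) = 38.3275
d((-10, 28), (23, 5)) = 40.2244
d((23, -14), (-29, 6)) = 55.7136
d((23, -14), (27, -28)) = 14.5602
d((23, -14), (18, -18)) = 6.4031
d((23, -14), (19, 6)) = 20.3961
d((23, -14), (-16, -9)) = 39.3192
d((23, -14), (-16, 25)) = 55.1543
d((23, -14), (-5, -10)) = 28.2843
d((23, -14), (23, 5)) = 19.0
d((-29, 6), (27, -28)) = 65.5134
d((-29, 6), (18, -18)) = 52.7731
d((-29, 6), (19, 6)) = 48.0
d((-29, 6), (-16, -9)) = 19.8494
d((-29, 6), (-16, 25)) = 23.0217
d((-29, 6), (-5, -10)) = 28.8444
d((-29, 6), (23, 5)) = 52.0096
d((27, -28), (18, -18)) = 13.4536
d((27, -28), (19, 6)) = 34.9285
d((27, -28), (-16, -9)) = 47.0106
d((27, -28), (-16, 25)) = 68.2495
d((27, -28), (-5, -10)) = 36.7151
d((27, -28), (23, 5)) = 33.2415
d((18, -18), (19, 6)) = 24.0208
d((18, -18), (-16, -9)) = 35.171
d((18, -18), (-16, 25)) = 54.8179
d((18, -18), (-5, -10)) = 24.3516
d((18, -18), (23, 5)) = 23.5372
d((19, 6), (-16, -9)) = 38.0789
d((19, 6), (-16, 25)) = 39.8246
d((19, 6), (-5, -10)) = 28.8444
d((19, 6), (23, 5)) = 4.1231 <-- minimum
d((-16, -9), (-16, 25)) = 34.0
d((-16, -9), (-5, -10)) = 11.0454
d((-16, -9), (23, 5)) = 41.4367
d((-16, 25), (-5, -10)) = 36.6879
d((-16, 25), (23, 5)) = 43.8292
d((-5, -10), (23, 5)) = 31.7648

Closest pair: (19, 6) and (23, 5) with distance 4.1231

The closest pair is (19, 6) and (23, 5) with Euclidean distance 4.1231. For 10 points, brute-force pairwise comparison is shown above. For large n, the divide-and-conquer algorithm (sort by x, recurse on halves, check the dividing strip) achieves O(n log n).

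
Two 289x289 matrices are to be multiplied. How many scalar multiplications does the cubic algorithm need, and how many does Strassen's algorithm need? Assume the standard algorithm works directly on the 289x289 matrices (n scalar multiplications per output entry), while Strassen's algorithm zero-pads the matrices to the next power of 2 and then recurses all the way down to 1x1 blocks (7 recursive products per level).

Matrix multiplication for 289x289 matrices:

Strassen's algorithm requires power-of-2 dimensions. Pad 289x289 to 512x512 (next power of 2).

Standard algorithm: 289^3 = 24137569 multiplications
Strassen's algorithm: 7^(log2(512)) = 7^9 = 40353607 multiplications
Difference: 24137569 - 40353607 = -16216038 (Strassen uses MORE here due to padding overhead — for small or just-over-power-of-2 n, padding can outweigh the per-level savings)

Standard: 24137569 multiplications (289^3). Strassen: 40353607 multiplications (7^9, after padding to 512x512). Strassen reduces 8 recursive multiplications to 7 at each level.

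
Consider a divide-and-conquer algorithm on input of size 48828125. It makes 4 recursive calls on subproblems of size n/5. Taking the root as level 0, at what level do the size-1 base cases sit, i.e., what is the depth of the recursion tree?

For divide and conquer with division factor 5:

Problem sizes at each level:
Level 0: 48828125
Level 1: 9765625
Level 2: 1953125
Level 3: 390625
Level 4: 78125
Level 5: 15625
Level 6: 3125
Level 7: 625
Level 8: 125
Level 9: 25
Level 10: 5
Level 11: 1

The root is level 0 and the size-1 base case is level 11 (the tree spans levels 0 through 11, i.e. 12 levels counting the root), so the depth is the number of divisions: log_5(48828125) = 11

The recursion tree depth is log_5(48828125) = 11. At each level, the problem size is divided by 5, so it takes 11 divisions to reduce to a base case of size 1. The algorithm makes 4 recursive calls at each level.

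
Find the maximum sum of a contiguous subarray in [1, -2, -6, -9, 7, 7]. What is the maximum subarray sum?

Using Kadane's algorithm on [1, -2, -6, -9, 7, 7]:

Scanning through the array:
Position 1 (value -2): max_ending_here = -1, max_so_far = 1
Position 2 (value -6): max_ending_here = -6, max_so_far = 1
Position 3 (value -9): max_ending_here = -9, max_so_far = 1
Position 4 (value 7): max_ending_here = 7, max_so_far = 7
Position 5 (value 7): max_ending_here = 14, max_so_far = 14

Maximum subarray: [7, 7]
Maximum sum: 14

The maximum subarray is [7, 7] with sum 14. This subarray runs from index 4 to index 5.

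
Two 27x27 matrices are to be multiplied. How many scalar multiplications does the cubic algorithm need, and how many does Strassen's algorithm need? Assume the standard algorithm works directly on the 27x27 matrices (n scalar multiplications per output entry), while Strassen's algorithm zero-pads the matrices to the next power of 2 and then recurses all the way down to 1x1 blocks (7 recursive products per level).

Matrix multiplication for 27x27 matrices:

Strassen's algorithm requires power-of-2 dimensions. Pad 27x27 to 32x32 (next power of 2).

Standard algorithm: 27^3 = 19683 multiplications
Strassen's algorithm: 7^(log2(32)) = 7^5 = 16807 multiplications
Savings: 19683 - 16807 = 2876 multiplications

Standard: 19683 multiplications (27^3). Strassen: 16807 multiplications (7^5, after padding to 32x32). Strassen reduces 8 recursive multiplications to 7 at each level.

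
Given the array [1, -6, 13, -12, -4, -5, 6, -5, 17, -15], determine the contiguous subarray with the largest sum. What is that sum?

Using Kadane's algorithm on [1, -6, 13, -12, -4, -5, 6, -5, 17, -15]:

Scanning through the array:
Position 1 (value -6): max_ending_here = -5, max_so_far = 1
Position 2 (value 13): max_ending_here = 13, max_so_far = 13
Position 3 (value -12): max_ending_here = 1, max_so_far = 13
Position 4 (value -4): max_ending_here = -3, max_so_far = 13
Position 5 (value -5): max_ending_here = -5, max_so_far = 13
Position 6 (value 6): max_ending_here = 6, max_so_far = 13
Position 7 (value -5): max_ending_here = 1, max_so_far = 13
Position 8 (value 17): max_ending_here = 18, max_so_far = 18
Position 9 (value -15): max_ending_here = 3, max_so_far = 18

Maximum subarray: [6, -5, 17]
Maximum sum: 18

The maximum subarray is [6, -5, 17] with sum 18. This subarray runs from index 6 to index 8.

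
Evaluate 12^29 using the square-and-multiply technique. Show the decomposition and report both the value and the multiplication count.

Computing 12^29 by squaring (build up from 12^1; each line after the first costs one multiplication):

12^1 = 12
12^2 = (12^1)^2 = 12^2 = 144
12^3 = 12 * 12^2 = 12 * 144 = 1728
12^6 = (12^3)^2 = 1728^2 = 2985984
12^7 = 12 * 12^6 = 12 * 2985984 = 35831808
12^14 = (12^7)^2 = 35831808^2 = 1283918464548864
12^28 = (12^14)^2 = 1283918464548864^2 = 1648446623609512543951043690496
12^29 = 12 * 12^28 = 12 * 1648446623609512543951043690496 = 19781359483314150527412524285952

Result: 19781359483314150527412524285952
Multiplications needed: 7 (7 lines after 12^1)

12^29 = 19781359483314150527412524285952. Using exponentiation by squaring, this requires 7 multiplications. The key idea: if the exponent is even, square the half-power; if odd, multiply by the base once.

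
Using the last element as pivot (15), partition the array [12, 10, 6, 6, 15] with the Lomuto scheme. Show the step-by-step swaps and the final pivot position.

Lomuto partition with pivot = 15:

Initial array: [12, 10, 6, 6, 15]

arr[0]=12 <= 15: swap with position 0, array becomes [12, 10, 6, 6, 15]
arr[1]=10 <= 15: swap with position 1, array becomes [12, 10, 6, 6, 15]
arr[2]=6 <= 15: swap with position 2, array becomes [12, 10, 6, 6, 15]
arr[3]=6 <= 15: swap with position 3, array becomes [12, 10, 6, 6, 15]

Place pivot at position 4: [12, 10, 6, 6, 15]
Pivot position: 4

After partitioning with pivot 15, the array becomes [12, 10, 6, 6, 15]. The pivot is placed at index 4. All elements to the left of the pivot are <= 15, and all elements to the right are > 15.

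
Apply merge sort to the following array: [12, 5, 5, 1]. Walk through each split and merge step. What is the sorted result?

Merge sort trace:

Split: [12, 5, 5, 1] -> [12, 5] and [5, 1]
  Split: [12, 5] -> [12] and [5]
  Merge: [12] + [5] -> [5, 12]
  Split: [5, 1] -> [5] and [1]
  Merge: [5] + [1] -> [1, 5]
Merge: [5, 12] + [1, 5] -> [1, 5, 5, 12]

Final sorted array: [1, 5, 5, 12]

The merge sort proceeds by recursively splitting the array and merging sorted halves.
After all merges, the sorted array is [1, 5, 5, 12].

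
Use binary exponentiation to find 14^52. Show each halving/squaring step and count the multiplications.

Computing 14^52 by squaring (build up from 14^1; each line after the first costs one multiplication):

14^1 = 14
14^2 = (14^1)^2 = 14^2 = 196
14^3 = 14 * 14^2 = 14 * 196 = 2744
14^6 = (14^3)^2 = 2744^2 = 7529536
14^12 = (14^6)^2 = 7529536^2 = 56693912375296
14^13 = 14 * 14^12 = 14 * 56693912375296 = 793714773254144
14^26 = (14^13)^2 = 793714773254144^2 = 629983141281877223603213172736
14^52 = (14^26)^2 = 629983141281877223603213172736^2 = 396878758299381678483277913691857524931552116018231373725696

Result: 396878758299381678483277913691857524931552116018231373725696
Multiplications needed: 7 (7 lines after 14^1)

14^52 = 396878758299381678483277913691857524931552116018231373725696. Using exponentiation by squaring, this requires 7 multiplications. The key idea: if the exponent is even, square the half-power; if odd, multiply by the base once.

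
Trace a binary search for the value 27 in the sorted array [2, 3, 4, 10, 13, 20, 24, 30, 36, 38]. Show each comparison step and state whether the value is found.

Binary search for 27 in [2, 3, 4, 10, 13, 20, 24, 30, 36, 38]:

lo=0, hi=9, mid=4, arr[mid]=13 -> 13 < 27, search right half
lo=5, hi=9, mid=7, arr[mid]=30 -> 30 > 27, search left half
lo=5, hi=6, mid=5, arr[mid]=20 -> 20 < 27, search right half
lo=6, hi=6, mid=6, arr[mid]=24 -> 24 < 27, search right half
lo=7 > hi=6, target 27 not found

Binary search determines that 27 is not in the array after 4 comparisons. The search space was exhausted without finding the target.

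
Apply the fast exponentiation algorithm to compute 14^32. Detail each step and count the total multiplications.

Computing 14^32 by squaring (build up from 14^1; each line after the first costs one multiplication):

14^1 = 14
14^2 = (14^1)^2 = 14^2 = 196
14^4 = (14^2)^2 = 196^2 = 38416
14^8 = (14^4)^2 = 38416^2 = 1475789056
14^16 = (14^8)^2 = 1475789056^2 = 2177953337809371136
14^32 = (14^16)^2 = 2177953337809371136^2 = 4743480741674980702700443299789930496

Result: 4743480741674980702700443299789930496
Multiplications needed: 5 (5 lines after 14^1)

14^32 = 4743480741674980702700443299789930496. Using exponentiation by squaring, this requires 5 multiplications. The key idea: if the exponent is even, square the half-power; if odd, multiply by the base once.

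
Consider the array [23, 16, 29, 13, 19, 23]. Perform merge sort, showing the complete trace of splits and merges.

Merge sort trace:

Split: [23, 16, 29, 13, 19, 23] -> [23, 16, 29] and [13, 19, 23]
  Split: [23, 16, 29] -> [23] and [16, 29]
    Split: [16, 29] -> [16] and [29]
    Merge: [16] + [29] -> [16, 29]
  Merge: [23] + [16, 29] -> [16, 23, 29]
  Split: [13, 19, 23] -> [13] and [19, 23]
    Split: [19, 23] -> [19] and [23]
    Merge: [19] + [23] -> [19, 23]
  Merge: [13] + [19, 23] -> [13, 19, 23]
Merge: [16, 23, 29] + [13, 19, 23] -> [13, 16, 19, 23, 23, 29]

Final sorted array: [13, 16, 19, 23, 23, 29]

The merge sort proceeds by recursively splitting the array and merging sorted halves.
After all merges, the sorted array is [13, 16, 19, 23, 23, 29].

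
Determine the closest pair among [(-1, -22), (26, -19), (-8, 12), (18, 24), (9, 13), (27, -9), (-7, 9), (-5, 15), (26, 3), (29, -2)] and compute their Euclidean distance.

Computing all pairwise distances among 10 points:

d((-1, -22), (26, -19)) = 27.1662
d((-1, -22), (-8, 12)) = 34.7131
d((-1, -22), (18, 24)) = 49.7695
d((-1, -22), (9, 13)) = 36.4005
d((-1, -22), (27, -9)) = 30.8707
d((-1, -22), (-7, 9)) = 31.5753
d((-1, -22), (-5, 15)) = 37.2156
d((-1, -22), (26, 3)) = 36.7967
d((-1, -22), (29, -2)) = 36.0555
d((26, -19), (-8, 12)) = 46.0109
d((26, -19), (18, 24)) = 43.7379
d((26, -19), (9, 13)) = 36.2353
d((26, -19), (27, -9)) = 10.0499
d((26, -19), (-7, 9)) = 43.2782
d((26, -19), (-5, 15)) = 46.0109
d((26, -19), (26, 3)) = 22.0
d((26, -19), (29, -2)) = 17.2627
d((-8, 12), (18, 24)) = 28.6356
d((-8, 12), (9, 13)) = 17.0294
d((-8, 12), (27, -9)) = 40.8167
d((-8, 12), (-7, 9)) = 3.1623 <-- minimum
d((-8, 12), (-5, 15)) = 4.2426
d((-8, 12), (26, 3)) = 35.171
d((-8, 12), (29, -2)) = 39.5601
d((18, 24), (9, 13)) = 14.2127
d((18, 24), (27, -9)) = 34.2053
d((18, 24), (-7, 9)) = 29.1548
d((18, 24), (-5, 15)) = 24.6982
d((18, 24), (26, 3)) = 22.4722
d((18, 24), (29, -2)) = 28.2312
d((9, 13), (27, -9)) = 28.4253
d((9, 13), (-7, 9)) = 16.4924
d((9, 13), (-5, 15)) = 14.1421
d((9, 13), (26, 3)) = 19.7231
d((9, 13), (29, -2)) = 25.0
d((27, -9), (-7, 9)) = 38.4708
d((27, -9), (-5, 15)) = 40.0
d((27, -9), (26, 3)) = 12.0416
d((27, -9), (29, -2)) = 7.2801
d((-7, 9), (-5, 15)) = 6.3246
d((-7, 9), (26, 3)) = 33.541
d((-7, 9), (29, -2)) = 37.6431
d((-5, 15), (26, 3)) = 33.2415
d((-5, 15), (29, -2)) = 38.0132
d((26, 3), (29, -2)) = 5.831

Closest pair: (-8, 12) and (-7, 9) with distance 3.1623

The closest pair is (-8, 12) and (-7, 9) with Euclidean distance 3.1623. For 10 points, brute-force pairwise comparison is shown above. For large n, the divide-and-conquer algorithm (sort by x, recurse on halves, check the dividing strip) achieves O(n log n).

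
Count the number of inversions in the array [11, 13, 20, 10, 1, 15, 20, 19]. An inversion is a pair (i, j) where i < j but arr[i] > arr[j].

Finding inversions in [11, 13, 20, 10, 1, 15, 20, 19]:

(0, 3): arr[0]=11 > arr[3]=10
(0, 4): arr[0]=11 > arr[4]=1
(1, 3): arr[1]=13 > arr[3]=10
(1, 4): arr[1]=13 > arr[4]=1
(2, 3): arr[2]=20 > arr[3]=10
(2, 4): arr[2]=20 > arr[4]=1
(2, 5): arr[2]=20 > arr[5]=15
(2, 7): arr[2]=20 > arr[7]=19
(3, 4): arr[3]=10 > arr[4]=1
(6, 7): arr[6]=20 > arr[7]=19

Total inversions: 10

The array has 10 inversion(s): (0,3), (0,4), (1,3), (1,4), (2,3), (2,4), (2,5), (2,7), (3,4), (6,7). Each pair (i,j) satisfies i < j and arr[i] > arr[j].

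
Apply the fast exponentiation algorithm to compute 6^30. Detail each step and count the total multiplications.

Computing 6^30 by squaring (build up from 6^1; each line after the first costs one multiplication):

6^1 = 6
6^2 = (6^1)^2 = 6^2 = 36
6^3 = 6 * 6^2 = 6 * 36 = 216
6^6 = (6^3)^2 = 216^2 = 46656
6^7 = 6 * 6^6 = 6 * 46656 = 279936
6^14 = (6^7)^2 = 279936^2 = 78364164096
6^15 = 6 * 6^14 = 6 * 78364164096 = 470184984576
6^30 = (6^15)^2 = 470184984576^2 = 221073919720733357899776

Result: 221073919720733357899776
Multiplications needed: 7 (7 lines after 6^1)

6^30 = 221073919720733357899776. Using exponentiation by squaring, this requires 7 multiplications. The key idea: if the exponent is even, square the half-power; if odd, multiply by the base once.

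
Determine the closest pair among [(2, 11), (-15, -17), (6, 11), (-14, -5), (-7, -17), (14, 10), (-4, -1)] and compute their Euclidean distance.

Computing all pairwise distances among 7 points:

d((2, 11), (-15, -17)) = 32.7567
d((2, 11), (6, 11)) = 4.0 <-- minimum
d((2, 11), (-14, -5)) = 22.6274
d((2, 11), (-7, -17)) = 29.4109
d((2, 11), (14, 10)) = 12.0416
d((2, 11), (-4, -1)) = 13.4164
d((-15, -17), (6, 11)) = 35.0
d((-15, -17), (-14, -5)) = 12.0416
d((-15, -17), (-7, -17)) = 8.0
d((-15, -17), (14, 10)) = 39.6232
d((-15, -17), (-4, -1)) = 19.4165
d((6, 11), (-14, -5)) = 25.6125
d((6, 11), (-7, -17)) = 30.8707
d((6, 11), (14, 10)) = 8.0623
d((6, 11), (-4, -1)) = 15.6205
d((-14, -5), (-7, -17)) = 13.8924
d((-14, -5), (14, 10)) = 31.7648
d((-14, -5), (-4, -1)) = 10.7703
d((-7, -17), (14, 10)) = 34.2053
d((-7, -17), (-4, -1)) = 16.2788
d((14, 10), (-4, -1)) = 21.095

Closest pair: (2, 11) and (6, 11) with distance 4.0

The closest pair is (2, 11) and (6, 11) with Euclidean distance 4.0. For 7 points, brute-force pairwise comparison is shown above. For large n, the divide-and-conquer algorithm (sort by x, recurse on halves, check the dividing strip) achieves O(n log n).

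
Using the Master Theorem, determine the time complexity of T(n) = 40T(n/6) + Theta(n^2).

Master Theorem for T(n) = 40T(n/6) + O(n^2):

a = 40, b = 6, c = 2
log_b(a) = log_6(40) = 2.0588

Case 1: c = 2 < log_6(40) = 2.0588
T(n) = O(n^(log_6 40))

For T(n) = 40T(n/6) + O(n^2): log_6(40) = 2.0588. This is Case 1 of the Master Theorem (c < log_b(a), work dominated by leaves), giving O(n^(log_6 40)).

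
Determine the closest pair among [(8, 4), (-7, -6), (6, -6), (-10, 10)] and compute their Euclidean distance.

Computing all pairwise distances among 4 points:

d((8, 4), (-7, -6)) = 18.0278
d((8, 4), (6, -6)) = 10.198 <-- minimum
d((8, 4), (-10, 10)) = 18.9737
d((-7, -6), (6, -6)) = 13.0
d((-7, -6), (-10, 10)) = 16.2788
d((6, -6), (-10, 10)) = 22.6274

Closest pair: (8, 4) and (6, -6) with distance 10.198

The closest pair is (8, 4) and (6, -6) with Euclidean distance 10.198. For 4 points, brute-force pairwise comparison is shown above. For large n, the divide-and-conquer algorithm (sort by x, recurse on halves, check the dividing strip) achieves O(n log n).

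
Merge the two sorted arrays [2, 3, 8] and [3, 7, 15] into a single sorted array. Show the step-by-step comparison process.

Merging process:

Compare 2 vs 3: take 2 from left. Merged: [2]
Compare 3 vs 3: take 3 from left. Merged: [2, 3]
Compare 8 vs 3: take 3 from right. Merged: [2, 3, 3]
Compare 8 vs 7: take 7 from right. Merged: [2, 3, 3, 7]
Compare 8 vs 15: take 8 from left. Merged: [2, 3, 3, 7, 8]
Append remaining from right: [15]. Merged: [2, 3, 3, 7, 8, 15]

Final merged array: [2, 3, 3, 7, 8, 15]
Total comparisons: 5

The merged array is [2, 3, 3, 7, 8, 15], requiring 5 comparisons. The merge step runs in O(n) time where n is the total number of elements.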